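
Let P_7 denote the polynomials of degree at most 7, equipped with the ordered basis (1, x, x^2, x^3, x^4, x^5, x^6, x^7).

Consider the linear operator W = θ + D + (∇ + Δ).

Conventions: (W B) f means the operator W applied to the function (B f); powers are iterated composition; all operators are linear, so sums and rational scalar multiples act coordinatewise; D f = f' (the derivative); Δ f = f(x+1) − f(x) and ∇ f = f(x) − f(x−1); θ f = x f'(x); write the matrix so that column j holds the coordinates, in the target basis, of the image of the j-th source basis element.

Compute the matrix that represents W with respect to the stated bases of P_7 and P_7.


the matrix is [[0, 3, 0, 2, 0, 2, 0, 2]; [0, 1, 6, 0, 8, 0, 12, 0]; [0, 0, 2, 9, 0, 20, 0, 42]; [0, 0, 0, 3, 12, 0, 40, 0]; [0, 0, 0, 0, 4, 15, 0, 70]; [0, 0, 0, 0, 0, 5, 18, 0]; [0, 0, 0, 0, 0, 0, 6, 21]; [0, 0, 0, 0, 0, 0, 0, 7]] (rows listed top to bottom)

image of 1: 0
image of x: x + 3
image of x^2: 2x^2 + 6x
image of x^3: 3x^3 + 9x^2 + 2
image of x^4: 4x^4 + 12x^3 + 8x
image of x^5: 5x^5 + 15x^4 + 20x^2 + 2
image of x^6: 6x^6 + 18x^5 + 40x^3 + 12x
image of x^7: 7x^7 + 21x^6 + 70x^4 + 42x^2 + 2
each image's coordinates form column j of the matrix


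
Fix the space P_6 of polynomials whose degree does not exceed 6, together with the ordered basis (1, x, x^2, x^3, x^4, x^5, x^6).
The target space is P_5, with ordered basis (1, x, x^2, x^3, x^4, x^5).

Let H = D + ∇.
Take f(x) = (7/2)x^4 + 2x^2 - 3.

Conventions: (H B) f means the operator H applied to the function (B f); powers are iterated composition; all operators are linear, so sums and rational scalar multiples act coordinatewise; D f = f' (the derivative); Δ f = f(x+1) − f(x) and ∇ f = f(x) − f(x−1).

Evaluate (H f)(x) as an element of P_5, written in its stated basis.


the image equals g(x) = 28x^3 - 21x^2 + 22x - 11/2

D f = 14x^3 + 4x
∇ f = 14x^3 - 21x^2 + 18x - 11/2
(D + ∇) f = 28x^3 - 21x^2 + 22x - 11/2


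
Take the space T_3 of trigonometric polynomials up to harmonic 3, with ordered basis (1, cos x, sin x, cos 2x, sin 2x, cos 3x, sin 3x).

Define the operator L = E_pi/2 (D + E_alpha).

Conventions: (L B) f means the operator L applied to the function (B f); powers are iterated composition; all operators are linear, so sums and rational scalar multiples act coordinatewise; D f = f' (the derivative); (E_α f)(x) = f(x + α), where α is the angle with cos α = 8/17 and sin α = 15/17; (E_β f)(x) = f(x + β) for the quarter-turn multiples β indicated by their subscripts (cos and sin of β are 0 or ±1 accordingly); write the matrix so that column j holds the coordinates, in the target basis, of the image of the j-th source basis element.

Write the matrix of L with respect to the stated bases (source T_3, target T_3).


the matrix is [[1, 0, 0, 0, 0, 0, 0]; [0, -32/17, 8/17, 0, 0, 0, 0]; [0, -8/17, -32/17, 0, 0, 0, 0]; [0, 0, 0, 161/289, -818/289, 0, 0]; [0, 0, 0, 818/289, 161/289, 0, 0]; [0, 0, 0, 0, 0, 14244/4913, 4888/4913]; [0, 0, 0, 0, 0, -4888/4913, 14244/4913]] (rows listed top to bottom)

image of 1: 1
image of cos x: -(32/17)cos x - (8/17)sin x
image of sin x: (8/17)cos x - (32/17)sin x
image of cos 2x: (161/289)cos 2x + (818/289)sin 2x
image of sin 2x: -(818/289)cos 2x + (161/289)sin 2x
image of cos 3x: (14244/4913)cos 3x - (4888/4913)sin 3x
image of sin 3x: (4888/4913)cos 3x + (14244/4913)sin 3x
each image's coordinates form column j of the matrix


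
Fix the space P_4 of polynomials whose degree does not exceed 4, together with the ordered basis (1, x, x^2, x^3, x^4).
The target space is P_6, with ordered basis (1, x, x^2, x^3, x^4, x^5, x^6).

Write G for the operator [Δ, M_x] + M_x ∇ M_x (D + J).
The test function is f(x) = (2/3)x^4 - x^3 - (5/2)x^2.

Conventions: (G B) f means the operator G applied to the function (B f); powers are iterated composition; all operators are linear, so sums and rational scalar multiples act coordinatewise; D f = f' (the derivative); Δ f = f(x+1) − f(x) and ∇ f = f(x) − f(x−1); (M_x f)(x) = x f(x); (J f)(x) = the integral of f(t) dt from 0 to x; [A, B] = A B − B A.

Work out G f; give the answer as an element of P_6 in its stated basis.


the image equals g(x) = (4/5)x^6 - (13/4)x^5 + (79/6)x^4 - (137/6)x^3 + (413/60)x^2 - (111/20)x - 17/6

M_x f = (2/3)x^5 - x^4 - (5/2)x^3
Δ M_x f = (10/3)x^4 + (8/3)x^3 - (41/6)x^2 - (49/6)x - 17/6
Δ f = (8/3)x^3 + x^2 - (16/3)x - 17/6
M_x Δ f = (8/3)x^4 + x^3 - (16/3)x^2 - (17/6)x
[Δ, M_x] f = (2/3)x^4 + (5/3)x^3 - (3/2)x^2 - (16/3)x - 17/6
D f = (8/3)x^3 - 3x^2 - 5x
J f = (2/15)x^5 - (1/4)x^4 - (5/6)x^3
(D + J) f = (2/15)x^5 - (1/4)x^4 + (11/6)x^3 - 3x^2 - 5x
M_x (D + J) f = (2/15)x^6 - (1/4)x^5 + (11/6)x^4 - 3x^3 - 5x^2
∇ M_x (D + J) f = (4/5)x^5 - (13/4)x^4 + (25/2)x^3 - (49/2)x^2 + (503/60)x - 13/60
M_x (∇ M_x) (D + J) f = (4/5)x^6 - (13/4)x^5 + (25/2)x^4 - (49/2)x^3 + (503/60)x^2 - (13/60)x
([Δ, M_x] + M_x ∇ M_x (D + J)) f = (4/5)x^6 - (13/4)x^5 + (79/6)x^4 - (137/6)x^3 + (413/60)x^2 - (111/20)x - 17/6


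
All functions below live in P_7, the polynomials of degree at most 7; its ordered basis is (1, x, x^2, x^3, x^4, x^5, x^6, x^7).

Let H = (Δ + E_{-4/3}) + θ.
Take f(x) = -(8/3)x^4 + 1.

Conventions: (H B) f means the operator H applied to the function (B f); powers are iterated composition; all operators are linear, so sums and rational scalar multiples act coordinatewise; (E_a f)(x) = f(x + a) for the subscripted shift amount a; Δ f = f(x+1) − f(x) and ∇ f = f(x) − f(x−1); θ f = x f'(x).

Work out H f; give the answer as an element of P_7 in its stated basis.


Δ f = -(32/3)x^3 - 16x^2 - (32/3)x - 8/3
E_{-4/3} f = -(8/3)x^4 + (128/9)x^3 - (256/9)x^2 + (2048/81)x - 1805/243
(Δ + E_{-4/3}) f = -(8/3)x^4 + (32/9)x^3 - (400/9)x^2 + (1184/81)x - 2453/243
θ f = -(32/3)x^4
((Δ + E_{-4/3}) + θ) f = -(40/3)x^4 + (32/9)x^3 - (400/9)x^2 + (1184/81)x - 2453/243

g(x) = -(40/3)x^4 + (32/9)x^3 - (400/9)x^2 + (1184/81)x - 2453/243


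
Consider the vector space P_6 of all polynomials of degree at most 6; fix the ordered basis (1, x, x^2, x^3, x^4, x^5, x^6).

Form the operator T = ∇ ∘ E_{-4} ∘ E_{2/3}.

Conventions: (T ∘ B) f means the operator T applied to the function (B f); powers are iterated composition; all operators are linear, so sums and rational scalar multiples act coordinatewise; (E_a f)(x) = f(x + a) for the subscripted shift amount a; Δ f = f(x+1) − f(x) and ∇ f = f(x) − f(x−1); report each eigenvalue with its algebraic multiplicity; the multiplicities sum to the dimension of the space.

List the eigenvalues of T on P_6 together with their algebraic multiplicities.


λ = 0 (multiplicity 7)

image of 1: 0
image of x: 1
image of x^2: 2x - 23/3
image of x^3: 3x^2 - 23x + 133/3
image of x^4: 4x^3 - 46x^2 + (532/3)x - 6187/27
image of x^5: 5x^4 - (230/3)x^3 + (1330/3)x^2 - (30935/27)x + 90431/81
image of x^6: 6x^5 - 115x^4 + (2660/3)x^3 - (30935/9)x^2 + (180862/27)x - 425201/81
the matrix is upper triangular; its diagonal is (0, 0, 0, 0, 0, 0, 0)
for a triangular matrix the eigenvalues are the diagonal entries, with algebraic multiplicity their repetition count


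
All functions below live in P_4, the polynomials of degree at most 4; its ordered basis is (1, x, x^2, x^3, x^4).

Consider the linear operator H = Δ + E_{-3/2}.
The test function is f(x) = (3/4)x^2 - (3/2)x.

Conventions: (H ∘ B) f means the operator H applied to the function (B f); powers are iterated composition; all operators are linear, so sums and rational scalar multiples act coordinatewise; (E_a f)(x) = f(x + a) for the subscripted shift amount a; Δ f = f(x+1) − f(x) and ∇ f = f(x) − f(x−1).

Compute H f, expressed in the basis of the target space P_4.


the result is g(x) = (3/4)x^2 - (9/4)x + 51/16

Δ f = (3/2)x - 3/4
E_{-3/2} f = (3/4)x^2 - (15/4)x + 63/16
(Δ + E_{-3/2}) f = (3/4)x^2 - (9/4)x + 51/16


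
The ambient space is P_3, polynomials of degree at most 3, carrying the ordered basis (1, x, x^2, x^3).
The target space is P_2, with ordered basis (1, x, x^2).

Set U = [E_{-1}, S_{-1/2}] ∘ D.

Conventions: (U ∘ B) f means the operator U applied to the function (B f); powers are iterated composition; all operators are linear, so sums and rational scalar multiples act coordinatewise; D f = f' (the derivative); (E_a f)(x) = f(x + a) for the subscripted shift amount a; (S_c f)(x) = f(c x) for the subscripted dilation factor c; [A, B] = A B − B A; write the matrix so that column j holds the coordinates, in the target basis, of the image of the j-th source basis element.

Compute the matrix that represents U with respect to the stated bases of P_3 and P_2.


the matrix is [[0, 0, 3, -9/4]; [0, 0, 0, -9/2]; [0, 0, 0, 0]] (rows listed top to bottom)

image of 1: 0
image of x: 0
image of x^2: 3
image of x^3: -(9/2)x - 9/4
each image's coordinates form column j of the matrix


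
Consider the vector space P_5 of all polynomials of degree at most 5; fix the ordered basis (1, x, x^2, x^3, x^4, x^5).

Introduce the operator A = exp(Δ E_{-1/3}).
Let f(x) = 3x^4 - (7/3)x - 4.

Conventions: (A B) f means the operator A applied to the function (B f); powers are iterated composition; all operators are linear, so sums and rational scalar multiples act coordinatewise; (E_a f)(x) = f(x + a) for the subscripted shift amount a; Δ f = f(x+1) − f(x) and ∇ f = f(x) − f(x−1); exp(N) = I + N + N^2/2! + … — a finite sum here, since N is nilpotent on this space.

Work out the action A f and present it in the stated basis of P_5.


order-1 term: 12x^3 + 6x^2 + 4x - 16/9
order-2 term: 18x^2 + 12x + 5
order-3 term: 12x + 6
order-4 term: 3
the series for exp(Δ E_{-1/3}) f terminates at order 4
exp(Δ E_{-1/3}) f = 3x^4 + 12x^3 + 24x^2 + (77/3)x + 74/9

g(x) = 3x^4 + 12x^3 + 24x^2 + (77/3)x + 74/9


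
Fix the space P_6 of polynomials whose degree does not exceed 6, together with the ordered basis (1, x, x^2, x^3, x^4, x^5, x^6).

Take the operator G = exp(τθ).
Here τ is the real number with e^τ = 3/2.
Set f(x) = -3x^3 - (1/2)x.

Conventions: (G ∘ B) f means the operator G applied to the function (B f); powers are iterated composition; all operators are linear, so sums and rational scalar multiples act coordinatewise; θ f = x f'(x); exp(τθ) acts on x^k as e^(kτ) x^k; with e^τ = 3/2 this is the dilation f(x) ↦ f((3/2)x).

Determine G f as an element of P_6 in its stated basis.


exp(τθ) x^k = e^(kτ) x^k; with e^τ = 3/2 this sends x^k to (3/2)^k x^k
x ↦ 3/2 x
x^3 ↦ 27/8 x^3
applying this coordinatewise to f: exp(τθ) f = -(81/8)x^3 - (3/4)x

the result is g(x) = -(81/8)x^3 - (3/4)x


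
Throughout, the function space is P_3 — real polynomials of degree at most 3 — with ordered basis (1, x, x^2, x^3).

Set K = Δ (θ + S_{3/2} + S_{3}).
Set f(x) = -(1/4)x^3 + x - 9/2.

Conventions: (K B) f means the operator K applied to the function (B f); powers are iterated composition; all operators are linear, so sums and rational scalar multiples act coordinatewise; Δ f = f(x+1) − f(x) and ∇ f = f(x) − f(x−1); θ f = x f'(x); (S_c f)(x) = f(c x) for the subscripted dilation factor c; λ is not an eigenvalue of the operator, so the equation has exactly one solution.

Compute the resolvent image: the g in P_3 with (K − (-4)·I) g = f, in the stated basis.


g(x) = -(1/16)x^3 + (801/512)x^2 - (35021/4096)x + 195643/32768

write g with unknown coordinates in the stated basis and equate coefficients in (K − (-4)·I) g = f
solving from the highest basis element down gives g = -(1/16)x^3 + (801/512)x^2 - (35021/4096)x + 195643/32768
check: K g = -(801/128)x^2 + (36045/1024)x - 232507/8192
so K g − (-4)·g = -(1/4)x^3 + x - 9/2 = f ✓


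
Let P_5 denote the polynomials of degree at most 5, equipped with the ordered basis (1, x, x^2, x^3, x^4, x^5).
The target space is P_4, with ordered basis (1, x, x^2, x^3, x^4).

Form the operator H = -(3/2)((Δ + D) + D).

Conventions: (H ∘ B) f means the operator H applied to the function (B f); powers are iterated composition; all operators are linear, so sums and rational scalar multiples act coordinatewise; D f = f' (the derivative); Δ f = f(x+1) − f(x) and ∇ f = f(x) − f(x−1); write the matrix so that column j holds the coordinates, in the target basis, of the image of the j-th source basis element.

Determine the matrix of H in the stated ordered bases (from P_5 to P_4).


the matrix is [[0, -9/2, -3/2, -3/2, -3/2, -3/2]; [0, 0, -9, -9/2, -6, -15/2]; [0, 0, 0, -27/2, -9, -15]; [0, 0, 0, 0, -18, -15]; [0, 0, 0, 0, 0, -45/2]] (rows listed top to bottom)

image of 1: 0
image of x: -9/2
image of x^2: -9x - 3/2
image of x^3: -(27/2)x^2 - (9/2)x - 3/2
image of x^4: -18x^3 - 9x^2 - 6x - 3/2
image of x^5: -(45/2)x^4 - 15x^3 - 15x^2 - (15/2)x - 3/2
each image's coordinates form column j of the matrix


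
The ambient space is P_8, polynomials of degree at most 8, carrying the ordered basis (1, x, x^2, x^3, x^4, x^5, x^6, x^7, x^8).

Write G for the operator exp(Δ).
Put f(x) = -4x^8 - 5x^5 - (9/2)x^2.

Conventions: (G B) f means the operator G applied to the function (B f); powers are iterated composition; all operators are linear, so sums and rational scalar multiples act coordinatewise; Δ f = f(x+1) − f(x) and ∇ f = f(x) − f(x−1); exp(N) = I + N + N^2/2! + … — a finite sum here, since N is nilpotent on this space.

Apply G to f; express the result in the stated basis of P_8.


order-1 term: -32x^7 - 112x^6 - 224x^5 - 305x^4 - 274x^3 - 162x^2 - 66x - 27/2
order-2 term: -112x^6 - 672x^5 - 1960x^4 - 3410x^3 - 3622x^2 - 2191x - 1175/2
order-3 term: -224x^5 - 1680x^4 - 5600x^3 - 10130x^2 - 9782x - 3989
order-4 term: -280x^4 - 2240x^3 - 7280x^2 - 11225x - 6854
order-5 term: -224x^3 - 1680x^2 - 4480x - 4205
order-6 term: -112x^2 - 672x - 1064
order-7 term: -32x - 112
order-8 term: -4
the series for exp(Δ) f terminates at order 8
exp(Δ) f = -4x^8 - 32x^7 - 224x^6 - 1125x^5 - 4225x^4 - 11748x^3 - (45981/2)x^2 - 28448x - 16829

g(x) = -4x^8 - 32x^7 - 224x^6 - 1125x^5 - 4225x^4 - 11748x^3 - (45981/2)x^2 - 28448x - 16829


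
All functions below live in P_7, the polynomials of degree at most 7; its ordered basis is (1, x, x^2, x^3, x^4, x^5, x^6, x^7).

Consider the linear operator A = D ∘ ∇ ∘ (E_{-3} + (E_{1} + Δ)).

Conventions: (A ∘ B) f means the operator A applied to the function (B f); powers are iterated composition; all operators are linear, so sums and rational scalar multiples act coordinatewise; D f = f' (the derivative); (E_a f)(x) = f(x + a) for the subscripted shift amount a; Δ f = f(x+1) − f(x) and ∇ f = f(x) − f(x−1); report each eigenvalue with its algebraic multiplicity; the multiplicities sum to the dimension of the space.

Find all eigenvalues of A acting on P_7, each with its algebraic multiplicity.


λ = 0 (multiplicity 8)

image of 1: 0
image of x: 0
image of x^2: 4
image of x^3: 12x - 12
image of x^4: 24x^2 - 48x + 152
image of x^5: 40x^3 - 120x^2 + 760x - 860
image of x^6: 60x^4 - 240x^3 + 2280x^2 - 5160x + 4692
image of x^7: 84x^5 - 420x^4 + 5320x^3 - 18060x^2 + 32844x - 23548
the matrix is upper triangular; its diagonal is (0, 0, 0, 0, 0, 0, 0, 0)
for a triangular matrix the eigenvalues are the diagonal entries, with algebraic multiplicity their repetition count


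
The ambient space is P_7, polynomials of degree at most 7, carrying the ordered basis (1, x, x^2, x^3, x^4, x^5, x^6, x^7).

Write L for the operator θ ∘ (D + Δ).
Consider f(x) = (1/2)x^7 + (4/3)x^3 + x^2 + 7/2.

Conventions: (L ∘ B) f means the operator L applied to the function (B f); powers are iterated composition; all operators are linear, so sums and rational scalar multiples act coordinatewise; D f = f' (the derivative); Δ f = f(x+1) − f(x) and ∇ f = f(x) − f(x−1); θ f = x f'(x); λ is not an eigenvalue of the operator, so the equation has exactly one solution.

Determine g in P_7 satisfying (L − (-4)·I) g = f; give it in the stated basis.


write g with unknown coordinates in the stated basis and equate coefficients in (L − (-4)·I) g = f
solving from the highest basis element down gives g = (1/8)x^7 - (21/8)x^6 + (1155/32)x^5 - (5215/16)x^4 + (330499/192)x^3 - (278277/64)x^2 + (855451/256)x + 7/8
check: L g = (21/2)x^6 - (1155/8)x^5 + (5215/4)x^4 - (110145/16)x^3 + (278293/16)x^2 - (855451/64)x
so L g − (-4)·g = (1/2)x^7 + (4/3)x^3 + x^2 + 7/2 = f ✓

the image equals g(x) = (1/8)x^7 - (21/8)x^6 + (1155/32)x^5 - (5215/16)x^4 + (330499/192)x^3 - (278277/64)x^2 + (855451/256)x + 7/8


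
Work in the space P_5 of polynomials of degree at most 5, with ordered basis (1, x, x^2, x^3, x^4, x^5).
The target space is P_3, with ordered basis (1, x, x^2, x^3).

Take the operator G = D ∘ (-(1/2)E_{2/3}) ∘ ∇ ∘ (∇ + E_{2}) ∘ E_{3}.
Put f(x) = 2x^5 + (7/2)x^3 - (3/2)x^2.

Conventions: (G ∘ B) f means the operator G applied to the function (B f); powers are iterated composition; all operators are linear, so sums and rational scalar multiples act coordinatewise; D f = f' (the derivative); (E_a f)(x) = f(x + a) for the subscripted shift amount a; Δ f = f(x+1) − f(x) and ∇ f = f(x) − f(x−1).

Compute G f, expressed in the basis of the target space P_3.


E_{3} f = 2x^5 + 30x^4 + (367/2)x^3 + 570x^2 + (1791/2)x + 567
∇ E_{3} f = 10x^4 + 100x^3 + (781/2)x^2 + (1399/2)x + 481
E_{2} E_{3} f = 2x^5 + 50x^4 + (1007/2)x^3 + 2551x^2 + (12995/2)x + 6650
(∇ + E_{2}) E_{3} f = 2x^5 + 60x^4 + (1207/2)x^3 + (5883/2)x^2 + 7197x + 7131
∇ (∇ + E_{2}) E_{3} f = 10x^4 + 220x^3 + (2941/2)x^2 + (8605/2)x + 4801
E_{2/3} (∇ ∘ (∇ + E_{2}) ∘ E_{3}) f = 10x^4 + (740/3)x^3 + (11623/6)x^2 + (354691/54)x + 679594/81
(-(1/2)E_{2/3}) (∇ ∘ (∇ + E_{2}) ∘ E_{3}) f = -5x^4 - (370/3)x^3 - (11623/12)x^2 - (354691/108)x - 339797/81
D (-(1/2)E_{2/3}) (∇ ∘ (∇ + E_{2}) ∘ E_{3}) f = -20x^3 - 370x^2 - (11623/6)x - 354691/108

g(x) = -20x^3 - 370x^2 - (11623/6)x - 354691/108


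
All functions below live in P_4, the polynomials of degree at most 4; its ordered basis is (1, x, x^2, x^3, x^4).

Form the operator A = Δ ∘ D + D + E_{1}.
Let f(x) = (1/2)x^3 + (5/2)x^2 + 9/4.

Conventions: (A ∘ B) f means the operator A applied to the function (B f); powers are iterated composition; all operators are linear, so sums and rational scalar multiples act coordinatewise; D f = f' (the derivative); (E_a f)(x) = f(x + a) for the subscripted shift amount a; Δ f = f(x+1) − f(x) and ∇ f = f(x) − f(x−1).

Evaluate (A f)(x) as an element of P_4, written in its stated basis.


the image equals g(x) = (1/2)x^3 + (11/2)x^2 + (29/2)x + 47/4

D f = (3/2)x^2 + 5x
Δ D f = 3x + 13/2
D f = (3/2)x^2 + 5x
E_{1} f = (1/2)x^3 + 4x^2 + (13/2)x + 21/4
(Δ ∘ D + D + E_{1}) f = (1/2)x^3 + (11/2)x^2 + (29/2)x + 47/4


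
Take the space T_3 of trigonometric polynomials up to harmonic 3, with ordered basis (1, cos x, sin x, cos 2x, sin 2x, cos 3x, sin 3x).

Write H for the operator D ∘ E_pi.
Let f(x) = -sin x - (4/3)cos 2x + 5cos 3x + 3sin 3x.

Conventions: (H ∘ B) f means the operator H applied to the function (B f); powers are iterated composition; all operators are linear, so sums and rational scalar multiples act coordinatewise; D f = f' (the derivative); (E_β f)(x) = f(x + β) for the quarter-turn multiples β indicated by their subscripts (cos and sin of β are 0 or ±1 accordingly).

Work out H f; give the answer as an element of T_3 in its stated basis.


E_pi f = sin x - (4/3)cos 2x - 5cos 3x - 3sin 3x
D E_pi f = cos x + (8/3)sin 2x - 9cos 3x + 15sin 3x

g(x) = cos x + (8/3)sin 2x - 9cos 3x + 15sin 3x


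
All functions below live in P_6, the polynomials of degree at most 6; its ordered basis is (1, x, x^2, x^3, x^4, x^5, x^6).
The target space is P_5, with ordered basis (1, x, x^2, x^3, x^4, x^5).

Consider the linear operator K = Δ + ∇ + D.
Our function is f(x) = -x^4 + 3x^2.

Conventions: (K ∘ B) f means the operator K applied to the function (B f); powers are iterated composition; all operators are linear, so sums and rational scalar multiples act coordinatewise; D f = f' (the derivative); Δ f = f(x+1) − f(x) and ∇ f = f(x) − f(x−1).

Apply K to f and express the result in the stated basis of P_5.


Δ f = -4x^3 - 6x^2 + 2x + 2
∇ f = -4x^3 + 6x^2 + 2x - 2
D f = -4x^3 + 6x
(Δ + ∇ + D) f = -12x^3 + 10x

the result is g(x) = -12x^3 + 10x


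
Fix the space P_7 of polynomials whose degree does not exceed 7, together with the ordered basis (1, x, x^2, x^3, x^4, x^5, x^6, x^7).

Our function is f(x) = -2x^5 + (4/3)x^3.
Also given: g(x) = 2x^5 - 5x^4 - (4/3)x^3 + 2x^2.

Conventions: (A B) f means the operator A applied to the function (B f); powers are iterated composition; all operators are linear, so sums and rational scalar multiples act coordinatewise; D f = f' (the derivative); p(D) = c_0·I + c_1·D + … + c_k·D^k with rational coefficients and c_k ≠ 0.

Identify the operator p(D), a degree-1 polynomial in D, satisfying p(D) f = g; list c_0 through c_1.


D^0 f = -2x^5 + (4/3)x^3
D^1 f = -10x^4 + 4x^2
matching coefficients of g against c_0 f + c_1 Df + … from the top degree down determines the c_i
solution: c_0 = -1, c_1 = 1/2

c_0 = -1, c_1 = 1/2


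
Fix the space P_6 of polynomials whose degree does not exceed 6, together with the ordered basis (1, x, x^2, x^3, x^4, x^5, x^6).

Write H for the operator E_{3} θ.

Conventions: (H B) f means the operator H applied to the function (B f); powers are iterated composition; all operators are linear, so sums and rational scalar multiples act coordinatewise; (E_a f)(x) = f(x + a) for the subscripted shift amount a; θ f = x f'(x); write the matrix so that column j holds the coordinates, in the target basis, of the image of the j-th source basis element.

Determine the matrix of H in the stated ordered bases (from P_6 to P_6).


the matrix is [[0, 3, 18, 81, 324, 1215, 4374]; [0, 1, 12, 81, 432, 2025, 8748]; [0, 0, 2, 27, 216, 1350, 7290]; [0, 0, 0, 3, 48, 450, 3240]; [0, 0, 0, 0, 4, 75, 810]; [0, 0, 0, 0, 0, 5, 108]; [0, 0, 0, 0, 0, 0, 6]] (rows listed top to bottom)

image of 1: 0
image of x: x + 3
image of x^2: 2x^2 + 12x + 18
image of x^3: 3x^3 + 27x^2 + 81x + 81
image of x^4: 4x^4 + 48x^3 + 216x^2 + 432x + 324
image of x^5: 5x^5 + 75x^4 + 450x^3 + 1350x^2 + 2025x + 1215
image of x^6: 6x^6 + 108x^5 + 810x^4 + 3240x^3 + 7290x^2 + 8748x + 4374
each image's coordinates form column j of the matrix


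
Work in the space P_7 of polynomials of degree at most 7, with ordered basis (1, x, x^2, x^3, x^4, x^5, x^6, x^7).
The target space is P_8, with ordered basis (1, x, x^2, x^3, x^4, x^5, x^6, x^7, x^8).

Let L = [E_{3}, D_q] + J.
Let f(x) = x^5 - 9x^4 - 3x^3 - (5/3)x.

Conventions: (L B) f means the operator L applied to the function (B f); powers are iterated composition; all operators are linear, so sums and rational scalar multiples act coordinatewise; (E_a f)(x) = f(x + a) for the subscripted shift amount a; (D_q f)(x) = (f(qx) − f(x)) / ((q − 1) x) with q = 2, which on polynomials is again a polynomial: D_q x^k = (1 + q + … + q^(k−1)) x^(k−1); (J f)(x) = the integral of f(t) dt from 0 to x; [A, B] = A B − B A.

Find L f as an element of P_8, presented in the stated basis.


D_q f = 31x^4 - 135x^3 - 21x^2 - 5/3
E_{3} D_q f = 31x^4 + 237x^3 + 438x^2 - 423x - 3974/3
E_{3} f = x^5 + 6x^4 - 21x^3 - 243x^2 - (1949/3)x - 572
D_q E_{3} f = 31x^4 + 90x^3 - 147x^2 - 729x - 1949/3
[E_{3}, D_q] f = 147x^3 + 585x^2 + 306x - 675
J f = (1/6)x^6 - (9/5)x^5 - (3/4)x^4 - (5/6)x^2
([E_{3}, D_q] + J) f = (1/6)x^6 - (9/5)x^5 - (3/4)x^4 + 147x^3 + (3505/6)x^2 + 306x - 675

the result is g(x) = (1/6)x^6 - (9/5)x^5 - (3/4)x^4 + 147x^3 + (3505/6)x^2 + 306x - 675


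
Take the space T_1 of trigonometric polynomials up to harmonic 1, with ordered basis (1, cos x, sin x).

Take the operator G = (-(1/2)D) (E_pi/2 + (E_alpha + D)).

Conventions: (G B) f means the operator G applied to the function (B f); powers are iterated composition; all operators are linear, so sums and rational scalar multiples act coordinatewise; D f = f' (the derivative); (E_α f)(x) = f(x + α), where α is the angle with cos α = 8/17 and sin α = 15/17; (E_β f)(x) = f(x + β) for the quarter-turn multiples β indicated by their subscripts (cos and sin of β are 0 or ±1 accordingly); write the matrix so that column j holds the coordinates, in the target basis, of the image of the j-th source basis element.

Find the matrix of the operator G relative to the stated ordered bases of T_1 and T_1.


the matrix is [[0, 0, 0]; [0, 49/34, -4/17]; [0, 4/17, 49/34]] (rows listed top to bottom)

image of 1: 0
image of cos x: (49/34)cos x + (4/17)sin x
image of sin x: -(4/17)cos x + (49/34)sin x
each image's coordinates form column j of the matrix


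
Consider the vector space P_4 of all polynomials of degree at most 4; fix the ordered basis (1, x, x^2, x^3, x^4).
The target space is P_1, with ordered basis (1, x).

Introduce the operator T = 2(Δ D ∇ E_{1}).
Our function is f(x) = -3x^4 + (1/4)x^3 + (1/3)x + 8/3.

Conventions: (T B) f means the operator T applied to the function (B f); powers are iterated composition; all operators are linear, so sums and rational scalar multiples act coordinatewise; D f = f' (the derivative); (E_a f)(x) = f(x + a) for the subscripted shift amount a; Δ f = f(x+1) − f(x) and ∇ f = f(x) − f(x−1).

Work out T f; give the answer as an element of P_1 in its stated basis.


E_{1} f = -3x^4 - (47/4)x^3 - (69/4)x^2 - (131/12)x + 1/4
∇ E_{1} f = -12x^3 - (69/4)x^2 - (45/4)x - 29/12
D ∇ E_{1} f = -36x^2 - (69/2)x - 45/4
Δ D ∇ E_{1} f = -72x - 141/2
(2(Δ D ∇ E_{1})) f = -144x - 141

the image equals g(x) = -144x - 141


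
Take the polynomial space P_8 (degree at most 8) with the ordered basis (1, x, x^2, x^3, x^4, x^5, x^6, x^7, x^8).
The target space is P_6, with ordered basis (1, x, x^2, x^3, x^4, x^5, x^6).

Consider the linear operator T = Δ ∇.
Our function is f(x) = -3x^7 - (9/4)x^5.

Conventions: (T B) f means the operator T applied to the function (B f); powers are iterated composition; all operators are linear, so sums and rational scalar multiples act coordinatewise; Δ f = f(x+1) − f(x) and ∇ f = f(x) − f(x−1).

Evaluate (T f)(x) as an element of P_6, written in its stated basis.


∇ f = -21x^6 + 63x^5 - (465/4)x^4 + (255/2)x^3 - (171/2)x^2 + (129/4)x - 21/4
Δ ∇ f = -126x^5 - 255x^3 - (129/2)x

g(x) = -126x^5 - 255x^3 - (129/2)x


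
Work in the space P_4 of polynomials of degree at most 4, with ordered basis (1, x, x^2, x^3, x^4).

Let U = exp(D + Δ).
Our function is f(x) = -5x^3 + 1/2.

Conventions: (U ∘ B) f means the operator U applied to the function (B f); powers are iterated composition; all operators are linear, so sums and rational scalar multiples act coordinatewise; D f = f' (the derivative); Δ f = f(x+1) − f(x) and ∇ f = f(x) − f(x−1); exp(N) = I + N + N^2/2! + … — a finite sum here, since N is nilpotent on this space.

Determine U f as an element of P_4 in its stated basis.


order-1 term: -30x^2 - 15x - 5
order-2 term: -60x - 30
order-3 term: -40
the series for exp(D + Δ) f terminates at order 3
exp(D + Δ) f = -5x^3 - 30x^2 - 75x - 149/2

g(x) = -5x^3 - 30x^2 - 75x - 149/2


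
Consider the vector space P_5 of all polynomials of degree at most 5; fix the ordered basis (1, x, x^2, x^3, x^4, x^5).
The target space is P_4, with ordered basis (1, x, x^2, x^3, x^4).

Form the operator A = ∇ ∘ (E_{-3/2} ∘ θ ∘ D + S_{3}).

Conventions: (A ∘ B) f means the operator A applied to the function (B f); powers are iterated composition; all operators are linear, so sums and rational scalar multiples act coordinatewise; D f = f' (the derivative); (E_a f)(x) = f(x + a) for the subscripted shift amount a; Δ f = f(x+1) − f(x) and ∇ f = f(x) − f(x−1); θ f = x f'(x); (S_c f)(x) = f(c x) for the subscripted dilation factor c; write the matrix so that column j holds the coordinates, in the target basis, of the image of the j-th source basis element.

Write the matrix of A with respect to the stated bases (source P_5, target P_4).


the matrix is [[0, 3, -7, 3, 66, -437]; [0, 0, 18, -69, 180, -235]; [0, 0, 0, 81, -450, 1950]; [0, 0, 0, 0, 324, -2350]; [0, 0, 0, 0, 0, 1215]] (rows listed top to bottom)

image of 1: 0
image of x: 3
image of x^2: 18x - 7
image of x^3: 81x^2 - 69x + 3
image of x^4: 324x^3 - 450x^2 + 180x + 66
image of x^5: 1215x^4 - 2350x^3 + 1950x^2 - 235x - 437
each image's coordinates form column j of the matrix


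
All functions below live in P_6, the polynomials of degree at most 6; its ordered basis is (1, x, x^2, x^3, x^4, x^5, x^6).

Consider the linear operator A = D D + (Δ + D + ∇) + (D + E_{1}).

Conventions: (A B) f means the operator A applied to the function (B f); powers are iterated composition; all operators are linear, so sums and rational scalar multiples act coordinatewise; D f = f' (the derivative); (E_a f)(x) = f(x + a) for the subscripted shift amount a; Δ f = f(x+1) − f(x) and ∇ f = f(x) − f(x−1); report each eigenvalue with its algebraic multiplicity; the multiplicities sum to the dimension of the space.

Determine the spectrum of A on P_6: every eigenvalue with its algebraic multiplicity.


image of 1: 1
image of x: x + 5
image of x^2: x^2 + 10x + 3
image of x^3: x^3 + 15x^2 + 9x + 3
image of x^4: x^4 + 20x^3 + 18x^2 + 12x + 1
image of x^5: x^5 + 25x^4 + 30x^3 + 30x^2 + 5x + 3
image of x^6: x^6 + 30x^5 + 45x^4 + 60x^3 + 15x^2 + 18x + 1
the matrix is upper triangular; its diagonal is (1, 1, 1, 1, 1, 1, 1)
for a triangular matrix the eigenvalues are the diagonal entries, with algebraic multiplicity their repetition count

λ = 1 (multiplicity 7)


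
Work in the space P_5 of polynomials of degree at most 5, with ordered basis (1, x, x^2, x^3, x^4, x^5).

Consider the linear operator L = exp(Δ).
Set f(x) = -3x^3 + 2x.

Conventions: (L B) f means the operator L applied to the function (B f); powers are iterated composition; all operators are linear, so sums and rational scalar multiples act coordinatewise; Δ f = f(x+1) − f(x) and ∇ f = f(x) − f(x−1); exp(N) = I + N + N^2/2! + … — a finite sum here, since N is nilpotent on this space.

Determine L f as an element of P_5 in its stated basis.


g(x) = -3x^3 - 9x^2 - 16x - 13

order-1 term: -9x^2 - 9x - 1
order-2 term: -9x - 9
order-3 term: -3
the series for exp(Δ) f terminates at order 3
exp(Δ) f = -3x^3 - 9x^2 - 16x - 13


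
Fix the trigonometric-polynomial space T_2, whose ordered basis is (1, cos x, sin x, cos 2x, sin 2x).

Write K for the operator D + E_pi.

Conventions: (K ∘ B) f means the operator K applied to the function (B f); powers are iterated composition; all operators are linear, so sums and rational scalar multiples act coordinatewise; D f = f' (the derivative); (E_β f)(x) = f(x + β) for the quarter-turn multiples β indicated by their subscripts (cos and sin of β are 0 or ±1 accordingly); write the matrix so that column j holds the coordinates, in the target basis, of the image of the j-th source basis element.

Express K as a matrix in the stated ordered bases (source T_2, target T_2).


image of 1: 1
image of cos x: -cos x - sin x
image of sin x: cos x - sin x
image of cos 2x: cos 2x - 2sin 2x
image of sin 2x: 2cos 2x + sin 2x
each image's coordinates form column j of the matrix

the matrix is [[1, 0, 0, 0, 0]; [0, -1, 1, 0, 0]; [0, -1, -1, 0, 0]; [0, 0, 0, 1, 2]; [0, 0, 0, -2, 1]] (rows listed top to bottom)


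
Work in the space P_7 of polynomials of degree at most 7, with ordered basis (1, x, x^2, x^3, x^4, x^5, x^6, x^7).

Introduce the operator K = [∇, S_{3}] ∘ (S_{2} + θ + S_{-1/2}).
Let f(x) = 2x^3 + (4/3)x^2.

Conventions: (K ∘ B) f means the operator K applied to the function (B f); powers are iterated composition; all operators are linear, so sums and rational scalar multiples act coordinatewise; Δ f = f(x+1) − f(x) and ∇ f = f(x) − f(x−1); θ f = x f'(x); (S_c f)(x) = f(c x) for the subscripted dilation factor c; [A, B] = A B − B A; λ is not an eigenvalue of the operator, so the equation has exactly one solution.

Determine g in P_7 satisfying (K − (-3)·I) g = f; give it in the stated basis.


g(x) = (2/3)x^3 - (2341/18)x^2 + (61657/18)x - 214364/27

write g with unknown coordinates in the stated basis and equate coefficients in (K − (-3)·I) g = f
solving from the highest basis element down gives g = (2/3)x^3 - (2341/18)x^2 + (61657/18)x - 214364/27
check: K g = (783/2)x^2 - (61657/6)x + 214364/9
so K g − (-3)·g = 2x^3 + (4/3)x^2 = f ✓


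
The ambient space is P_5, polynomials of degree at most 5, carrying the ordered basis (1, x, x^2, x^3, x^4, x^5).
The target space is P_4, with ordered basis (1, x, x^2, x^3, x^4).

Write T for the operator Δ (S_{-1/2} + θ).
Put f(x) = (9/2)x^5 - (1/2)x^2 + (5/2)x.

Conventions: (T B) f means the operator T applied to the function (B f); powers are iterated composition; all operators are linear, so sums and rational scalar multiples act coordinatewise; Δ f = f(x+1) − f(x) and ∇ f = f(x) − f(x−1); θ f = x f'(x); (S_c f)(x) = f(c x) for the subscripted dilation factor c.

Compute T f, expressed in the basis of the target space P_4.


S_{-1/2} f = -(9/64)x^5 - (1/8)x^2 - (5/4)x
θ f = (45/2)x^5 - x^2 + (5/2)x
(S_{-1/2} + θ) f = (1431/64)x^5 - (9/8)x^2 + (5/4)x
Δ (S_{-1/2} + θ) f = (7155/64)x^4 + (7155/32)x^3 + (7155/32)x^2 + (7011/64)x + 1439/64

the image equals g(x) = (7155/64)x^4 + (7155/32)x^3 + (7155/32)x^2 + (7011/64)x + 1439/64


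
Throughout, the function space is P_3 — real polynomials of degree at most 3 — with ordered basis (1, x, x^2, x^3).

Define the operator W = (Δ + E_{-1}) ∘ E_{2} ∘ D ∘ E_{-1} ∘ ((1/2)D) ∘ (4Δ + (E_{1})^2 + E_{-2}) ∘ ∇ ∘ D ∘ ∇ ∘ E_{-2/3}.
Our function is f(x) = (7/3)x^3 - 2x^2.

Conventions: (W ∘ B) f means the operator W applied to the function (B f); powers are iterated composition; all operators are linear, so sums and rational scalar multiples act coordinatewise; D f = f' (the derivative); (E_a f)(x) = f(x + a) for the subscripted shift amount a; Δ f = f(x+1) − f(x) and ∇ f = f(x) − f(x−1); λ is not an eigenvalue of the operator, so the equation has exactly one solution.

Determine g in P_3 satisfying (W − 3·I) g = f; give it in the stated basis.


g(x) = -(7/9)x^3 + (2/3)x^2

write g with unknown coordinates in the stated basis and equate coefficients in (W − 3·I) g = f
solving from the highest basis element down gives g = -(7/9)x^3 + (2/3)x^2
check: W g = 0
so W g − 3·g = (7/3)x^3 - 2x^2 = f ✓


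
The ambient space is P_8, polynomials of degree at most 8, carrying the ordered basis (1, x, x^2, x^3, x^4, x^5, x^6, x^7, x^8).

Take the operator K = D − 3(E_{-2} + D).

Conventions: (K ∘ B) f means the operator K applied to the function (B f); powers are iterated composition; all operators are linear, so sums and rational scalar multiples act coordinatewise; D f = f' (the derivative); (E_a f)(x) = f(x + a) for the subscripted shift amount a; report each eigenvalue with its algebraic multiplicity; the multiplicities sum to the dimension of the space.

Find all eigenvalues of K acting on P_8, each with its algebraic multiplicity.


image of 1: -3
image of x: -3x + 4
image of x^2: -3x^2 + 8x - 12
image of x^3: -3x^3 + 12x^2 - 36x + 24
image of x^4: -3x^4 + 16x^3 - 72x^2 + 96x - 48
image of x^5: -3x^5 + 20x^4 - 120x^3 + 240x^2 - 240x + 96
image of x^6: -3x^6 + 24x^5 - 180x^4 + 480x^3 - 720x^2 + 576x - 192
image of x^7: -3x^7 + 28x^6 - 252x^5 + 840x^4 - 1680x^3 + 2016x^2 - 1344x + 384
image of x^8: -3x^8 + 32x^7 - 336x^6 + 1344x^5 - 3360x^4 + 5376x^3 - 5376x^2 + 3072x - 768
the matrix is upper triangular; its diagonal is (-3, -3, -3, -3, -3, -3, -3, -3, -3)
for a triangular matrix the eigenvalues are the diagonal entries, with algebraic multiplicity their repetition count

λ = -3 (multiplicity 9)


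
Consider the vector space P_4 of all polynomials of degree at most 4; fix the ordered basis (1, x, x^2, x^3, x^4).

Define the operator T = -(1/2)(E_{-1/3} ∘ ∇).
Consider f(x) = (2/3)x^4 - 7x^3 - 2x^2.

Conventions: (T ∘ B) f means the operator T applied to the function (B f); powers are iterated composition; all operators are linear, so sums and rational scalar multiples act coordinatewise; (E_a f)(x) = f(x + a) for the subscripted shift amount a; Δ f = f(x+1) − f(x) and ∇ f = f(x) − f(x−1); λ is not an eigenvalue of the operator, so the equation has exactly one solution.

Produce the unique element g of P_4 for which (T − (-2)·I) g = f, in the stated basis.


write g with unknown coordinates in the stated basis and equate coefficients in (T − (-2)·I) g = f
solving from the highest basis element down gives g = (1/3)x^4 - (19/6)x^3 - (101/24)x^2 + (379/144)x + 1565/5184
check: T g = -(2/3)x^3 + (77/12)x^2 - (379/72)x - 1565/2592
so T g − (-2)·g = (2/3)x^4 - 7x^3 - 2x^2 = f ✓

the image equals g(x) = (1/3)x^4 - (19/6)x^3 - (101/24)x^2 + (379/144)x + 1565/5184


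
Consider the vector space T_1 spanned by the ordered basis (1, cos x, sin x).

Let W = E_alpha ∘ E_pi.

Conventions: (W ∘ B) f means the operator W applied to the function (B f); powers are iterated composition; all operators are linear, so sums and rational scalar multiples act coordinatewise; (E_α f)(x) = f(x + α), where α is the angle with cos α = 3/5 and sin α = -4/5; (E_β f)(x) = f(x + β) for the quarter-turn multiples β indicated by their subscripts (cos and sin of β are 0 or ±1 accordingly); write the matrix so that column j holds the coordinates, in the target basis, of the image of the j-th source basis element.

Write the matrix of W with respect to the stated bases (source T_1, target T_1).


image of 1: 1
image of cos x: -(3/5)cos x - (4/5)sin x
image of sin x: (4/5)cos x - (3/5)sin x
each image's coordinates form column j of the matrix

the matrix is [[1, 0, 0]; [0, -3/5, 4/5]; [0, -4/5, -3/5]] (rows listed top to bottom)


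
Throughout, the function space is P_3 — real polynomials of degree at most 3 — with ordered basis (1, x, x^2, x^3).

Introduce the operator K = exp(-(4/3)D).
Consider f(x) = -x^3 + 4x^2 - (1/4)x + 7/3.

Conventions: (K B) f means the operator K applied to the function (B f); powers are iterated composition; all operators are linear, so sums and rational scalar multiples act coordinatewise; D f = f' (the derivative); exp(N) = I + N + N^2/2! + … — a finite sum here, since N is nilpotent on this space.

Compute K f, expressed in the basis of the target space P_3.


order-1 term: 4x^2 - (32/3)x + 1/3
order-2 term: -(16/3)x + 64/9
order-3 term: 64/27
the series for exp(-(4/3)D) f terminates at order 3
exp(-(4/3)D) f = -x^3 + 8x^2 - (65/4)x + 328/27

g(x) = -x^3 + 8x^2 - (65/4)x + 328/27


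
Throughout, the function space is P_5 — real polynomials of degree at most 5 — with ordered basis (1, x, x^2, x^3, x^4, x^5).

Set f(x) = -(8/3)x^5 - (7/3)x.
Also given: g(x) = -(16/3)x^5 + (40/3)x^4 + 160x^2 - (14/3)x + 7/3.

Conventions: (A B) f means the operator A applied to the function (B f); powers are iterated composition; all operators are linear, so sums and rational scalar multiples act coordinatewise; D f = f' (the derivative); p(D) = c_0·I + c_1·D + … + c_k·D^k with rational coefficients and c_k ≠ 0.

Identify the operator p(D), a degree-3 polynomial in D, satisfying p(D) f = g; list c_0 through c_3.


D^0 f = -(8/3)x^5 - (7/3)x
D^1 f = -(40/3)x^4 - 7/3
D^2 f = -(160/3)x^3
D^3 f = -160x^2
matching coefficients of g against c_0 f + c_1 Df + … from the top degree down determines the c_i
solution: c_0 = 2, c_1 = -1, c_2 = 0, c_3 = -1

c_0 = 2, c_1 = -1, c_2 = 0, c_3 = -1


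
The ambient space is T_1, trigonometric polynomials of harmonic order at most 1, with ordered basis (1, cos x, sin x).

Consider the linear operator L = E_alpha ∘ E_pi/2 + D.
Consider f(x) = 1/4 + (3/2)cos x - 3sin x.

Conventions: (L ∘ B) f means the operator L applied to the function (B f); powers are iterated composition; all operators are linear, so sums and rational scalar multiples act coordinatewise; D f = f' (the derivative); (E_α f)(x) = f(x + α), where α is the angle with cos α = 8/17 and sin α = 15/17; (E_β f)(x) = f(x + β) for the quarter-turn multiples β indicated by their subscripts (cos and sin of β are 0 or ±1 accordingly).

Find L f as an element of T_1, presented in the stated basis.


the result is g(x) = 1/4 - (195/34)cos x + (15/34)sin x

E_pi/2 f = 1/4 - 3cos x - (3/2)sin x
E_alpha E_pi/2 f = 1/4 - (93/34)cos x + (33/17)sin x
D f = -3cos x - (3/2)sin x
(E_alpha ∘ E_pi/2 + D) f = 1/4 - (195/34)cos x + (15/34)sin x
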